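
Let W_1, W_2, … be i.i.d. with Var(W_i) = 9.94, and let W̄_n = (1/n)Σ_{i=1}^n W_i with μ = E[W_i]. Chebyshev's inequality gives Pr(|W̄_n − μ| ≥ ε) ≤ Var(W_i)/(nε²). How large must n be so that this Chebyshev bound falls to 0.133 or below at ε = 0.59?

Require 9.94/(n·0.59²) ≤ 0.133, i.e. n ≥ 9.94/(0.133·0.59²) = 214.699.
The smallest integer n is 215.

215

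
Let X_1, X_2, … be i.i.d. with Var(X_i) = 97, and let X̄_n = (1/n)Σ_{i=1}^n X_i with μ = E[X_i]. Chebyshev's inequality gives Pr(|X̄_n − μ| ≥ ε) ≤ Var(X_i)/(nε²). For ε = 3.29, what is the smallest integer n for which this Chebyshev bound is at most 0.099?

91

Require 97/(n·3.29²) ≤ 0.099, i.e. n ≥ 97/(0.099·3.29²) = 90.520.
The smallest integer n is 91.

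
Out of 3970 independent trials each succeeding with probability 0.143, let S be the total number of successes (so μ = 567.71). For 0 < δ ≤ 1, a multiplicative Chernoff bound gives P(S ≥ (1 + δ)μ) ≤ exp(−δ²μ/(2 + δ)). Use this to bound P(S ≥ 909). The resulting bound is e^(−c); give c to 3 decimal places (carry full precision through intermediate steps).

78.877

Write 909 = (1 + δ)μ, so δ = 909/567.71 − 1 = 0.6011696…
Then the exponent is δ²μ/(2 + δ) = (909 − μ)² / (μ·(2 + δ)) = 78.877277.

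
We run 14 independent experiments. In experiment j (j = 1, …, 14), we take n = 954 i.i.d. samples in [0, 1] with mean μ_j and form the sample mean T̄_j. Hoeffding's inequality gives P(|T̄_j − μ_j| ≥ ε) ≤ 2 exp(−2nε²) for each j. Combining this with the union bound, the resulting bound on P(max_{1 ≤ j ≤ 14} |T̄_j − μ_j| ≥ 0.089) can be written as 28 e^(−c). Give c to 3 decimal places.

Union bound over the 14 events: P(max_{1 ≤ j ≤ 14} |T̄_j − μ_j| ≥ 0.089) ≤ 14·2·exp(−2nε²) = 28 exp(−2·954·0.089²).
So c = 2·954·0.089² = 15.1133.

15.113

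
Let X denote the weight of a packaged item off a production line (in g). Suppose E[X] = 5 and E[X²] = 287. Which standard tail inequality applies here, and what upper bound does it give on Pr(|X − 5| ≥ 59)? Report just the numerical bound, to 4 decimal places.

0.0753

The first two moments determine the variance, so Chebyshev's inequality is the sharpest standard bound available.
Var(X) = E[X²] − (E[X])² = 287 − 25 = 262.
Chebyshev's inequality: Pr(|X − μ| ≥ t) ≤ Var(X)/t² = 262/3481 = 0.0753.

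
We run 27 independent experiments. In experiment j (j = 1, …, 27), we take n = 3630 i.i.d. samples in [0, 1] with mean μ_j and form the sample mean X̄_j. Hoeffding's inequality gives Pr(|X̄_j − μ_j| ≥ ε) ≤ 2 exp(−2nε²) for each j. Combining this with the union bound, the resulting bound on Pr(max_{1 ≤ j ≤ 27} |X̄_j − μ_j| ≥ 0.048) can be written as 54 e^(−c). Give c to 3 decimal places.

16.727

Union bound over the 27 events: Pr(max_{1 ≤ j ≤ 27} |X̄_j − μ_j| ≥ 0.048) ≤ 27·2·exp(−2nε²) = 54 exp(−2·3630·0.048²).
So c = 2·3630·0.048² = 16.7270.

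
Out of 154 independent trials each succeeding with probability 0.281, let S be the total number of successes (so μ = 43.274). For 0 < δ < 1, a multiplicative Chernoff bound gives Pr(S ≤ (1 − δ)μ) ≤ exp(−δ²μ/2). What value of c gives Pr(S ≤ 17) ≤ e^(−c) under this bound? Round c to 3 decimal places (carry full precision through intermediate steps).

Write 17 = (1 − δ)μ, so δ = 1 − 17/43.274 = 0.6071544…
Then the exponent is δ²μ/2 = (μ − 17)²/(2μ) = 7.976188.

7.976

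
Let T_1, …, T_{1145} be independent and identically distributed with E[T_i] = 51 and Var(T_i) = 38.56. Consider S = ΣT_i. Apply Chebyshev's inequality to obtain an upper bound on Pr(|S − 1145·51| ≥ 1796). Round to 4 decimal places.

Var(S) = n·Var(T_i) = 1145·38.56 = 44151.2.
Chebyshev: Pr(|S − 1145·51| ≥ 1796) ≤ Var(S)/1796² = 44151.2/3225616 = 0.0137.

0.0137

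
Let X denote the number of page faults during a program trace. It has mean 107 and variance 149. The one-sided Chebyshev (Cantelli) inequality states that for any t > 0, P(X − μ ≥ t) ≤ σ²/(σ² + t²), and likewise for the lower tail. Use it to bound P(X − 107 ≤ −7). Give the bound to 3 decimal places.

0.753

Here σ² = 149 and t = 7, so σ² + t² = 198.
Cantelli's bound: 149/198 = 0.7525.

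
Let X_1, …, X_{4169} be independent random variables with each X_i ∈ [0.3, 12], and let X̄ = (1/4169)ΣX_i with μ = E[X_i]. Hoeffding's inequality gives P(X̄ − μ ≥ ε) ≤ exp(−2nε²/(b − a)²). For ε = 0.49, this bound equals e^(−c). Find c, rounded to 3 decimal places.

14.625

c = 2nε²/(b − a)² = 2·4169·0.49² / 11.7² = 14.6245.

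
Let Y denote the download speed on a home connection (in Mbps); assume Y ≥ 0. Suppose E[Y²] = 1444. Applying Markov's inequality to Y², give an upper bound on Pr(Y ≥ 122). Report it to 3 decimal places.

0.097

Since Y ≥ 0, the event {Y ≥ 122} is the same as {Y² ≥ 14884}.
Markov's inequality applied to Y² gives Pr(Y² ≥ 14884) ≤ E[Y²]/14884 = 1444/14884 = 0.0970.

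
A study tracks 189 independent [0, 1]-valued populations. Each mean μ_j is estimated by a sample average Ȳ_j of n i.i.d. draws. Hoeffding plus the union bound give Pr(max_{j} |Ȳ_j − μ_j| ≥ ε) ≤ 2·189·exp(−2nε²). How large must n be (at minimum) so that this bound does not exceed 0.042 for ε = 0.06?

1265

Need 2·189·exp(−2nε²) ≤ 0.042, i.e. exp(−2nε²) ≤ 0.042/378.
So 2nε² ≥ ln(378/0.042) = 9.104980.
Hence n ≥ 9.104980/(2·0.06²) = 1264.581.
The smallest integer n is 1265.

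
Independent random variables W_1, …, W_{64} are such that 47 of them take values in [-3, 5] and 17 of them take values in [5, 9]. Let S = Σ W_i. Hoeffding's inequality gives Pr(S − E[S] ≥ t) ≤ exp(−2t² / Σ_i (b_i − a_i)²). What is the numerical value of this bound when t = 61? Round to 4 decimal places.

Σ(b_i − a_i)² = 47·8² + 17·4² = 3280.
Exponent = 2·61² / 3280 = 2.26890.
Bound = exp(−2.26890) = 0.10343.

0.1034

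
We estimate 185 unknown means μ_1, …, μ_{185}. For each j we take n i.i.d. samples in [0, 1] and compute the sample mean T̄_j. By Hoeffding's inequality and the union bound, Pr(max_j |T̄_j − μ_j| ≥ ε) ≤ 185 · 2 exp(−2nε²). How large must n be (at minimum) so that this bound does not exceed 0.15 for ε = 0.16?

153

Need 2·185·exp(−2nε²) ≤ 0.15, i.e. exp(−2nε²) ≤ 0.15/370.
So 2nε² ≥ ln(370/0.15) = 7.810623.
Hence n ≥ 7.810623/(2·0.16²) = 152.551.
The smallest integer n is 153.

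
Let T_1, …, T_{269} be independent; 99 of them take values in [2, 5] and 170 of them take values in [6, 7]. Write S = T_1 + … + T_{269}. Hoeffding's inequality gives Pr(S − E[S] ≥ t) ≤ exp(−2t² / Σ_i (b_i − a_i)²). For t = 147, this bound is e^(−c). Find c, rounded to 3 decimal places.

40.733

Σ(b_i − a_i)² = 99·3² + 170·1² = 1061.
c = 2t² / 1061 = 2·147² / 1061 = 40.7333.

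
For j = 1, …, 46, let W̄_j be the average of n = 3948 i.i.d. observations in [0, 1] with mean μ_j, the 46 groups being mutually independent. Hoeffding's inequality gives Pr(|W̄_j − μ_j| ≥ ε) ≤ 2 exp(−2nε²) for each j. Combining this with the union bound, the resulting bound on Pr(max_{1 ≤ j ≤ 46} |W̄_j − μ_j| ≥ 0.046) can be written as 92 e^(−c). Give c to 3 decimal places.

Union bound over the 46 events: Pr(max_{1 ≤ j ≤ 46} |W̄_j − μ_j| ≥ 0.046) ≤ 46·2·exp(−2nε²) = 92 exp(−2·3948·0.046²).
So c = 2·3948·0.046² = 16.7079.

16.708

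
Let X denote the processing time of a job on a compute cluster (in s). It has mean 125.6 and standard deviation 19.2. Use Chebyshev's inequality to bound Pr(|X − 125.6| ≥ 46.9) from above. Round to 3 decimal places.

0.168

Chebyshev: Pr(|X − μ| ≥ t) ≤ Var(X)/t².
Var(X) = σ² = 19.2² = 368.64.
Bound = 368.64 / 2199.61 = 0.1676.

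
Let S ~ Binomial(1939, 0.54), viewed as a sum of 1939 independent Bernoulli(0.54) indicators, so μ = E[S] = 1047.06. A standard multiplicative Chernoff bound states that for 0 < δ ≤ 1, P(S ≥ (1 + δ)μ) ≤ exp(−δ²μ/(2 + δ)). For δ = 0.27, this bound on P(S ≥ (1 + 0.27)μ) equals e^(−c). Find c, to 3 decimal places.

c = δ²μ/(2 + δ) = 0.27²·1047.06/(2 + 0.27) = 33.6258.

33.626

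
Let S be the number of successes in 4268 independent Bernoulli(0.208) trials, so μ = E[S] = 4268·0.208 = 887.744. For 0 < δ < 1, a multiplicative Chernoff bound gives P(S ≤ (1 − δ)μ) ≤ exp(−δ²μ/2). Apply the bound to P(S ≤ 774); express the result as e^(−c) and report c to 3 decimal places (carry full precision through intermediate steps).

Write 774 = (1 − δ)μ, so δ = 1 − 774/887.744 = 0.128127…
Then the exponent is δ²μ/2 = (μ − 774)²/(2μ) = 7.286840.

7.287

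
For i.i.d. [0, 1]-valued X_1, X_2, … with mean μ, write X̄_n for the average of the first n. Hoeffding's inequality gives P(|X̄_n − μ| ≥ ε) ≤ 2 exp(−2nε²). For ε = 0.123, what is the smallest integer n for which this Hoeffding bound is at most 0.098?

100

Require 2·exp(−2nε²) ≤ 0.098, i.e. 2nε² ≥ ln(2/0.098) = 3.015935.
So n ≥ 3.015935 / (2·0.123²) = 99.674.
The smallest integer n is 100.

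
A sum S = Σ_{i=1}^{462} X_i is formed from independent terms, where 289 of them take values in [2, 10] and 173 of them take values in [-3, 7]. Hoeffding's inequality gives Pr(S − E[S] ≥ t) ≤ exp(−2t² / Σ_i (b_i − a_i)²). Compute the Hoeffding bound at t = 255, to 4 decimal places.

Σ(b_i − a_i)² = 289·8² + 173·10² = 35796.
Exponent = 2·255² / 35796 = 3.63309.
Bound = exp(−3.63309) = 0.02643.

0.0264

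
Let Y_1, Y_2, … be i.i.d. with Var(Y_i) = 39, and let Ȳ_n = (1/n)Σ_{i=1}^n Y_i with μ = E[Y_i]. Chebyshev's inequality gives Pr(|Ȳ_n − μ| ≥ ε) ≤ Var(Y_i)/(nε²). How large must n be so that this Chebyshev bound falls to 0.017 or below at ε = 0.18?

Require 39/(n·0.18²) ≤ 0.017, i.e. n ≥ 39/(0.017·0.18²) = 70806.100.
The smallest integer n is 70807.

70807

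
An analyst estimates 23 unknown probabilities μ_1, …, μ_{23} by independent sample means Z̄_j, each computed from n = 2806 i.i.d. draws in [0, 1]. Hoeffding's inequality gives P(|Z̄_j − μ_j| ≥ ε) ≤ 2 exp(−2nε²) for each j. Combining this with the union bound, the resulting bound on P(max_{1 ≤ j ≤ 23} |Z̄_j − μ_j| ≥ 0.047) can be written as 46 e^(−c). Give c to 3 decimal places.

12.397

Union bound over the 23 events: P(max_{1 ≤ j ≤ 23} |Z̄_j − μ_j| ≥ 0.047) ≤ 23·2·exp(−2nε²) = 46 exp(−2·2806·0.047²).
So c = 2·2806·0.047² = 12.3969.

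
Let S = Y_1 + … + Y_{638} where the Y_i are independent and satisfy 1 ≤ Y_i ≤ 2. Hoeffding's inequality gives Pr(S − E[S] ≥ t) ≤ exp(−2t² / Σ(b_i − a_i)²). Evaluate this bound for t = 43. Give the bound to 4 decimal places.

Σ(b_i − a_i)² = 638·(1)² = 638.
Exponent = 2·43²/638 = 5.7962.
Bound = exp(−5.7962) = 0.00304.

0.0030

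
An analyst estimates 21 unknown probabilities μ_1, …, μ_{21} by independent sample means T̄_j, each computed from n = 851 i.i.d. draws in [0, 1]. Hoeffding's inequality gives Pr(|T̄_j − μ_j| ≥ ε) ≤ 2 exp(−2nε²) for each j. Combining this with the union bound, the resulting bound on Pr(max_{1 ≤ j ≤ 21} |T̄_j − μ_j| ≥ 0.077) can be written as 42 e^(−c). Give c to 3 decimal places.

10.091

Union bound over the 21 events: Pr(max_{1 ≤ j ≤ 21} |T̄_j − μ_j| ≥ 0.077) ≤ 21·2·exp(−2nε²) = 42 exp(−2·851·0.077²).
So c = 2·851·0.077² = 10.0912.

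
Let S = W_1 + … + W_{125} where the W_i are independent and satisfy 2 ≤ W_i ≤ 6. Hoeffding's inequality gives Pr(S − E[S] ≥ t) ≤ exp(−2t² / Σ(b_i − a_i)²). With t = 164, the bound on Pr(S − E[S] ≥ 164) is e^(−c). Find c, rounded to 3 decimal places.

26.896

Σ(b_i − a_i)² = 125·(4)² = 2000.
c = 2t²/2000 = 2·164²/2000 = 26.8960.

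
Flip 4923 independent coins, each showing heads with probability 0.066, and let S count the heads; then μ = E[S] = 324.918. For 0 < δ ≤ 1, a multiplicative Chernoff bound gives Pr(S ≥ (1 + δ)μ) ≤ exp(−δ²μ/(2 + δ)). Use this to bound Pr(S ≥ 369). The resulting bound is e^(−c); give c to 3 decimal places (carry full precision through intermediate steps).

2.800

Write 369 = (1 + δ)μ, so δ = 369/324.918 − 1 = 0.1356712…
Then the exponent is δ²μ/(2 + δ) = (369 − μ)² / (μ·(2 + δ)) = 2.800364.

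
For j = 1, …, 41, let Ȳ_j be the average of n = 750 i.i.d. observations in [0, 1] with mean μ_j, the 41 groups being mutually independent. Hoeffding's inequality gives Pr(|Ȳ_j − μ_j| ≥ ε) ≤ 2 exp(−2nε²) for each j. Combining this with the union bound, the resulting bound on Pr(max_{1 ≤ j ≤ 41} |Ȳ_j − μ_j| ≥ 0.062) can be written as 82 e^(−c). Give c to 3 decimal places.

Union bound over the 41 events: Pr(max_{1 ≤ j ≤ 41} |Ȳ_j − μ_j| ≥ 0.062) ≤ 41·2·exp(−2nε²) = 82 exp(−2·750·0.062²).
So c = 2·750·0.062² = 5.7660.

5.766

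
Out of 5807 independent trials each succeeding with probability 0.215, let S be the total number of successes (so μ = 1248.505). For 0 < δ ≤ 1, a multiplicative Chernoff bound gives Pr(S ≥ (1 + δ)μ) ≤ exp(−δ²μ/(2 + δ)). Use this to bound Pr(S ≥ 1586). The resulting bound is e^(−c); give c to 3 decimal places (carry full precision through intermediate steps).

Write 1586 = (1 + δ)μ, so δ = 1586/1248.505 − 1 = 0.2703193…
Then the exponent is δ²μ/(2 + δ) = (1586 − μ)² / (μ·(2 + δ)) = 40.184397.

40.184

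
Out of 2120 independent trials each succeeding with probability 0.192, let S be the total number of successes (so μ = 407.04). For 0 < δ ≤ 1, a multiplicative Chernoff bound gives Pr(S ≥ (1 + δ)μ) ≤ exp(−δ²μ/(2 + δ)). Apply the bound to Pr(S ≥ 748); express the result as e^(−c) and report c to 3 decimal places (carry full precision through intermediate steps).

100.649

Write 748 = (1 + δ)μ, so δ = 748/407.04 − 1 = 0.8376572…
Then the exponent is δ²μ/(2 + δ) = (748 − μ)² / (μ·(2 + δ)) = 100.649087.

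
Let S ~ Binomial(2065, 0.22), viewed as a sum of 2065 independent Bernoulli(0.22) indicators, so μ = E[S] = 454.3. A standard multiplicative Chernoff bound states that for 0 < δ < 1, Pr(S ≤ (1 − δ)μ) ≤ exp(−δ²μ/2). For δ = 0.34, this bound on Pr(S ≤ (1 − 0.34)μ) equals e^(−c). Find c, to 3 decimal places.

c = δ²μ/2 = 0.34²·454.3/2 = 26.2585.

26.259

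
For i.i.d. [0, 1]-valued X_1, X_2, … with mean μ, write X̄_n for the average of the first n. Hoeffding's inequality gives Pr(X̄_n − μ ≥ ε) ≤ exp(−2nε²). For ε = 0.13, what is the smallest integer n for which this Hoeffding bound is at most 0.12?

63

Require exp(−2nε²) ≤ 0.12, i.e. 2nε² ≥ ln(1/0.12) = 2.120264.
So n ≥ 2.120264 / (2·0.13²) = 62.730.
The smallest integer n is 63.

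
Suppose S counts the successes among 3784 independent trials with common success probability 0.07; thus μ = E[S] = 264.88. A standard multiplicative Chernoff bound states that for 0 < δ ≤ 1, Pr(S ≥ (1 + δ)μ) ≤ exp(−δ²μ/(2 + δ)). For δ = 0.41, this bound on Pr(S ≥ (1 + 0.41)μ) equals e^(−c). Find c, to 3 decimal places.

18.476

c = δ²μ/(2 + δ) = 0.41²·264.88/(2 + 0.41) = 18.4757.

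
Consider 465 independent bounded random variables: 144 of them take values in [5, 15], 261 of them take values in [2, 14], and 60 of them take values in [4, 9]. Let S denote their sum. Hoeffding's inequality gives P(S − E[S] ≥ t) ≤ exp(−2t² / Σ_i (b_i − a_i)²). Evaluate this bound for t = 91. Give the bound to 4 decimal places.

Σ(b_i − a_i)² = 144·10² + 261·12² + 60·5² = 53484.
Exponent = 2·91² / 53484 = 0.30966.
Bound = exp(−0.30966) = 0.73369.

0.7337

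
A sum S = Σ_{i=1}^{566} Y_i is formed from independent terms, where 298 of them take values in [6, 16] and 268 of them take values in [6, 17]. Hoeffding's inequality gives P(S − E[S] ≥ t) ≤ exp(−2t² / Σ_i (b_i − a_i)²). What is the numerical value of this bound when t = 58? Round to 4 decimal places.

0.8975

Σ(b_i − a_i)² = 298·10² + 268·11² = 62228.
Exponent = 2·58² / 62228 = 0.10812.
Bound = exp(−0.10812) = 0.89752.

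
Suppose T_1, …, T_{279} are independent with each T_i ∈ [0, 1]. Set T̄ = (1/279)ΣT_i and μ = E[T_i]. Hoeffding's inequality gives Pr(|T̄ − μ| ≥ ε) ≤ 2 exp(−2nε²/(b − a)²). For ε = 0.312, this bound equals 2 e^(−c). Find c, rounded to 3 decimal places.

54.318

c = 2nε²/(b − a)² = 2·279·0.312² / 1² = 54.3180.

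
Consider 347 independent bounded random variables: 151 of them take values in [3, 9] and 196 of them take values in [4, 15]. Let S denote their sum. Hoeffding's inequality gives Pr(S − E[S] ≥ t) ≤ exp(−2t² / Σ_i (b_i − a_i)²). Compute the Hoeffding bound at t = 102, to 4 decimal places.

0.4898

Σ(b_i − a_i)² = 151·6² + 196·11² = 29152.
Exponent = 2·102² / 29152 = 0.71378.
Bound = exp(−0.71378) = 0.48979.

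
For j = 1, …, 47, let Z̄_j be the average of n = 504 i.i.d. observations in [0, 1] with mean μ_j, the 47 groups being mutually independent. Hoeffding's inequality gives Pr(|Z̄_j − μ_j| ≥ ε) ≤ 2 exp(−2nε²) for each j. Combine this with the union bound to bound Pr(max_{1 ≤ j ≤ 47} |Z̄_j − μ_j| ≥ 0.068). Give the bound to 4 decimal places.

Per-experiment Hoeffding bound: 2·exp(−2·504·0.068²) = 2·exp(−4.66099) = 0.018914.
Union bound over 47 events: 47·0.018914 = 0.88897.

0.8890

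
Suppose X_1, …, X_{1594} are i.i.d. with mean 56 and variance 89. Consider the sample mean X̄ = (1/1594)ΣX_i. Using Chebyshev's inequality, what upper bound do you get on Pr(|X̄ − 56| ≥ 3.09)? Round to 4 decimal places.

Var(X̄) = Var(X_i)/n = 89/1594 = 0.055834.
Chebyshev: Pr(|X̄ − 56| ≥ 3.09) ≤ Var(X̄)/(3.09)² = 89/(1594·3.09²) = 0.0058.

0.0058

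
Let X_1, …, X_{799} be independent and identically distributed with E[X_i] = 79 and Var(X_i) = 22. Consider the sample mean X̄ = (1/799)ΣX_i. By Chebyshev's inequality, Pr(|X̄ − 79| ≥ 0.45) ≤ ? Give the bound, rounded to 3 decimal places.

Var(X̄) = Var(X_i)/n = 22/799 = 0.027534.
Chebyshev: Pr(|X̄ − 79| ≥ 0.45) ≤ Var(X̄)/(0.45)² = 22/(799·0.45²) = 0.1360.

0.136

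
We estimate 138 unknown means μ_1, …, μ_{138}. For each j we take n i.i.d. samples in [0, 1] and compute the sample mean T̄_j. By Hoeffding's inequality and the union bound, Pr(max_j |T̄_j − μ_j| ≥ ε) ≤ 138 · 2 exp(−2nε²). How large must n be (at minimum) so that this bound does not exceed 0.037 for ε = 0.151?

Need 2·138·exp(−2nε²) ≤ 0.037, i.e. exp(−2nε²) ≤ 0.037/276.
So 2nε² ≥ ln(276/0.037) = 8.917238.
Hence n ≥ 8.917238/(2·0.151²) = 195.545.
The smallest integer n is 196.

196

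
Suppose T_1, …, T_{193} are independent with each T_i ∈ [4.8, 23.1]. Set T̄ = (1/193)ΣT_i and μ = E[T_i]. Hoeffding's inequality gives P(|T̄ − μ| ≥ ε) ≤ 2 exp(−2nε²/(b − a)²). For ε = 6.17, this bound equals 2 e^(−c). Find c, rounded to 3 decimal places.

c = 2nε²/(b − a)² = 2·193·6.17² / 18.3² = 43.8789.

43.879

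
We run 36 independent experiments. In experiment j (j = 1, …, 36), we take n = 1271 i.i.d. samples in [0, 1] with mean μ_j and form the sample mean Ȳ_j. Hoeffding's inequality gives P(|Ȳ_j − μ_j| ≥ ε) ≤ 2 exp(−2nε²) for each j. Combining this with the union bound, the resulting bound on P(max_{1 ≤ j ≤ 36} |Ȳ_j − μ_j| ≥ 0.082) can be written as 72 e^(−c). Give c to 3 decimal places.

17.092

Union bound over the 36 events: P(max_{1 ≤ j ≤ 36} |Ȳ_j − μ_j| ≥ 0.082) ≤ 36·2·exp(−2nε²) = 72 exp(−2·1271·0.082²).
So c = 2·1271·0.082² = 17.0924.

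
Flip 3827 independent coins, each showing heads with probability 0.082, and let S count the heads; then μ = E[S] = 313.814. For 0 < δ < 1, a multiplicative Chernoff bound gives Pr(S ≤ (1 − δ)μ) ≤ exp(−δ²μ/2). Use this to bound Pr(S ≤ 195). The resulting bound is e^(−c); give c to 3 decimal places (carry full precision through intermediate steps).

22.492

Write 195 = (1 − δ)μ, so δ = 1 − 195/313.814 = 0.3786128…
Then the exponent is δ²μ/2 = (μ − 195)²/(2μ) = 22.492251.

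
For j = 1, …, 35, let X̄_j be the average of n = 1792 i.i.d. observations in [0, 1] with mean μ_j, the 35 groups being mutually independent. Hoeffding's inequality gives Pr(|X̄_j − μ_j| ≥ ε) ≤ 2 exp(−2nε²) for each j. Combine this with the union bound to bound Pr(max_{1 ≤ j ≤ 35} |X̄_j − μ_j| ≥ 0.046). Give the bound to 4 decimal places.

0.0356

Per-experiment Hoeffding bound: 2·exp(−2·1792·0.046²) = 2·exp(−7.58374) = 0.0010173.
Union bound over 35 events: 35·0.0010173 = 0.03561.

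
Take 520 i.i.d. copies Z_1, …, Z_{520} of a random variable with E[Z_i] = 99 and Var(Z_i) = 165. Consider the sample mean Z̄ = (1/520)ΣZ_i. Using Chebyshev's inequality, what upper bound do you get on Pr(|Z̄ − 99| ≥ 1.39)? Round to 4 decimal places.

0.1642

Var(Z̄) = Var(Z_i)/n = 165/520 = 0.31731.
Chebyshev: Pr(|Z̄ − 99| ≥ 1.39) ≤ Var(Z̄)/(1.39)² = 165/(520·1.39²) = 0.1642.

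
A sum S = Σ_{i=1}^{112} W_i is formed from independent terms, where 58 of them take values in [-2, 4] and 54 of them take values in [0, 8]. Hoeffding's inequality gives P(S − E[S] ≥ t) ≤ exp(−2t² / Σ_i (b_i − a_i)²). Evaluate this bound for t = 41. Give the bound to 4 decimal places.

0.5453

Σ(b_i − a_i)² = 58·6² + 54·8² = 5544.
Exponent = 2·41² / 5544 = 0.60642.
Bound = exp(−0.60642) = 0.54530.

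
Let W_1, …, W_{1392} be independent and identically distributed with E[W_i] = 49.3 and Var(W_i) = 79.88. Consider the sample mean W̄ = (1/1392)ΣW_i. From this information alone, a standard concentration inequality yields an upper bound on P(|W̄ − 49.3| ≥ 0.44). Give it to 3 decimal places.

0.296

With mean and variance of each term known, Chebyshev's inequality bounds the deviation of the sum (or sample mean).
Var(W̄) = Var(W_i)/n = 79.88/1392 = 0.057385.
Chebyshev: P(|W̄ − 49.3| ≥ 0.44) ≤ Var(W̄)/(0.44)² = 79.88/(1392·0.44²) = 0.2964.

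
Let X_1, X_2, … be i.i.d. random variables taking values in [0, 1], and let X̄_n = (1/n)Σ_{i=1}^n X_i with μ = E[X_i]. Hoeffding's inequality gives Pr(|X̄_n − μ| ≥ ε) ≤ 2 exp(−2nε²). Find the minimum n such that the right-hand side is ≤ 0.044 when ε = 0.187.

55

Require 2·exp(−2nε²) ≤ 0.044, i.e. 2nε² ≥ ln(2/0.044) = 3.816713.
So n ≥ 3.816713 / (2·0.187²) = 54.573.
The smallest integer n is 55.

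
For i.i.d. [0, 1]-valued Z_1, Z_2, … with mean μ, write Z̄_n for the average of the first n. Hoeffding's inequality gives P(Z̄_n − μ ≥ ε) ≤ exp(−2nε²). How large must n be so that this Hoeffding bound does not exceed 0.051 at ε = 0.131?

87

Require exp(−2nε²) ≤ 0.051, i.e. 2nε² ≥ ln(1/0.051) = 2.975930.
So n ≥ 2.975930 / (2·0.131²) = 86.706.
The smallest integer n is 87.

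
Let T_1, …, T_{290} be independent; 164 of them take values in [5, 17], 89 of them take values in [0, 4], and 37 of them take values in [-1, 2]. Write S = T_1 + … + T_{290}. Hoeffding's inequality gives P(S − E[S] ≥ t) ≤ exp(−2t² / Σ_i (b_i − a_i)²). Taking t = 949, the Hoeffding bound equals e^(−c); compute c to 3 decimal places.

Σ(b_i − a_i)² = 164·12² + 89·4² + 37·3² = 25373.
c = 2t² / 25373 = 2·949² / 25373 = 70.9889.

70.989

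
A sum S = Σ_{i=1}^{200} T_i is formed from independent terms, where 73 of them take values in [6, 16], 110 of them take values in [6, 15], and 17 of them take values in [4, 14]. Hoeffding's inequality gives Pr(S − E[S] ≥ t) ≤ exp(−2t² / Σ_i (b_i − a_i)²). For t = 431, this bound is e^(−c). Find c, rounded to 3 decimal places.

Σ(b_i − a_i)² = 73·10² + 110·9² + 17·10² = 17910.
c = 2t² / 17910 = 2·431² / 17910 = 20.7438.

20.744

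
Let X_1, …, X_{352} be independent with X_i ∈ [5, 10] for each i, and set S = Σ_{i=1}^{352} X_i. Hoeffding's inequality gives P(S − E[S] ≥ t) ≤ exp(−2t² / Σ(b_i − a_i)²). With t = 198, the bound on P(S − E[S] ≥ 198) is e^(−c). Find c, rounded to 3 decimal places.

Σ(b_i − a_i)² = 352·(5)² = 8800.
c = 2t²/8800 = 2·198²/8800 = 8.9100.

8.910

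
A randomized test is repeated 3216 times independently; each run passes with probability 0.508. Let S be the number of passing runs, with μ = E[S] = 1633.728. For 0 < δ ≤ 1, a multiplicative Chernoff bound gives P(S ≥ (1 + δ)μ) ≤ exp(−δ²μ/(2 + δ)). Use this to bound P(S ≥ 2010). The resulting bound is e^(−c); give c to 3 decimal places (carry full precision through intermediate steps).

Write 2010 = (1 + δ)μ, so δ = 2010/1633.728 − 1 = 0.230315…
Then the exponent is δ²μ/(2 + δ) = (2010 − μ)² / (μ·(2 + δ)) = 38.855979.

38.856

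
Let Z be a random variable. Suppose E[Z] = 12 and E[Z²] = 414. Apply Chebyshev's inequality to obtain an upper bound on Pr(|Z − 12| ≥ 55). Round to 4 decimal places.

0.0893

Var(Z) = E[Z²] − (E[Z])² = 414 − 144 = 270.
Chebyshev's inequality: Pr(|Z − μ| ≥ t) ≤ Var(Z)/t² = 270/3025 = 0.0893.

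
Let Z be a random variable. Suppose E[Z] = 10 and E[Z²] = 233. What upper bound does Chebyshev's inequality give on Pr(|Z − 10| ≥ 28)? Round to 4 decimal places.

0.1696

Var(Z) = E[Z²] − (E[Z])² = 233 − 100 = 133.
Chebyshev's inequality: Pr(|Z − μ| ≥ t) ≤ Var(Z)/t² = 133/784 = 0.1696.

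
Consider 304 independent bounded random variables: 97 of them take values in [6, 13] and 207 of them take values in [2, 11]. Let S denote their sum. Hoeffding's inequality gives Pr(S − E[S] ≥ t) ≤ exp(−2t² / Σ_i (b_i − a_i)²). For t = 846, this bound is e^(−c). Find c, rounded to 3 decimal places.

Σ(b_i − a_i)² = 97·7² + 207·9² = 21520.
c = 2t² / 21520 = 2·846² / 21520 = 66.5164.

66.516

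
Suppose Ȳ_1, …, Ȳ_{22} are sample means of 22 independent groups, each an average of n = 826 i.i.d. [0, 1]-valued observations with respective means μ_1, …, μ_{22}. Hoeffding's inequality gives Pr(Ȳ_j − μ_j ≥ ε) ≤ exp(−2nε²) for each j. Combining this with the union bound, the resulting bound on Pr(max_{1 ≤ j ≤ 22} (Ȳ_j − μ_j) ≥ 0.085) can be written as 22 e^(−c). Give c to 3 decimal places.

11.936

Union bound over the 22 events: Pr(max_{1 ≤ j ≤ 22} (Ȳ_j − μ_j) ≥ 0.085) ≤ 22·exp(−2nε²) = 22 exp(−2·826·0.085²).
So c = 2·826·0.085² = 11.9357.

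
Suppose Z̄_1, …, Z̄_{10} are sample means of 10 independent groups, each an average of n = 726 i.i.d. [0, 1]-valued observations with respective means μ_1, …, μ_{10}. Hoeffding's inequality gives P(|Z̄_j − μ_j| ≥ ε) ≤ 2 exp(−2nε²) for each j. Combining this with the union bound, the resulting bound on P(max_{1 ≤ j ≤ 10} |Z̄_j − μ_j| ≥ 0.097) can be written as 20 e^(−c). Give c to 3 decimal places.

Union bound over the 10 events: P(max_{1 ≤ j ≤ 10} |Z̄_j − μ_j| ≥ 0.097) ≤ 10·2·exp(−2nε²) = 20 exp(−2·726·0.097²).
So c = 2·726·0.097² = 13.6619.

13.662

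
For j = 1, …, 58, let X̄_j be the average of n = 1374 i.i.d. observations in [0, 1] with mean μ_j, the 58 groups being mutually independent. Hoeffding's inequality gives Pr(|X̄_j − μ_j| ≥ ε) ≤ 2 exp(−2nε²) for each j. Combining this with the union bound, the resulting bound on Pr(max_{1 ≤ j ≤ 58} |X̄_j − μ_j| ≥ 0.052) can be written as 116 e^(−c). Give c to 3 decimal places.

Union bound over the 58 events: Pr(max_{1 ≤ j ≤ 58} |X̄_j − μ_j| ≥ 0.052) ≤ 58·2·exp(−2nε²) = 116 exp(−2·1374·0.052²).
So c = 2·1374·0.052² = 7.4306.

7.431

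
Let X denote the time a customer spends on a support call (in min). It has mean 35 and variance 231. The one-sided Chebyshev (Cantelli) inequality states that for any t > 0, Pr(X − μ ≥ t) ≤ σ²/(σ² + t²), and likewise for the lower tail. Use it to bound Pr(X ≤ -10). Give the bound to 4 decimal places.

Here σ² = 231 and t = 45, so σ² + t² = 2256.
Cantelli's bound: 231/2256 = 0.1024.

0.1024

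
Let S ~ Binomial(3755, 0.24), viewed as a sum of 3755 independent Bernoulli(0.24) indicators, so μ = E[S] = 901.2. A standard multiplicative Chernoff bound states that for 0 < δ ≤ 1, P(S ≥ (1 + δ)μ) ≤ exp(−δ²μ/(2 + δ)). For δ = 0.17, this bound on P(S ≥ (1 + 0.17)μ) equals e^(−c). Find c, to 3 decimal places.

c = δ²μ/(2 + δ) = 0.17²·901.2/(2 + 0.17) = 12.0022.

12.002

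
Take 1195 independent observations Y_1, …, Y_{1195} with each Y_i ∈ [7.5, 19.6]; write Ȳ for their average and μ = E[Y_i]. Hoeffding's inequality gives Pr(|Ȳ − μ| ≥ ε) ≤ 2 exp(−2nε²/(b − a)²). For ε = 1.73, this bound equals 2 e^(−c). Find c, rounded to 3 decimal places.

c = 2nε²/(b − a)² = 2·1195·1.73² / 12.1² = 48.8562.

48.856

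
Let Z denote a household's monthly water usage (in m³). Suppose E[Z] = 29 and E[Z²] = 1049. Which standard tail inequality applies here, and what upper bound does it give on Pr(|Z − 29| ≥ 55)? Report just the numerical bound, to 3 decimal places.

0.069

The first two moments determine the variance, so Chebyshev's inequality is the sharpest standard bound available.
Var(Z) = E[Z²] − (E[Z])² = 1049 − 841 = 208.
Chebyshev's inequality: Pr(|Z − μ| ≥ t) ≤ Var(Z)/t² = 208/3025 = 0.0688.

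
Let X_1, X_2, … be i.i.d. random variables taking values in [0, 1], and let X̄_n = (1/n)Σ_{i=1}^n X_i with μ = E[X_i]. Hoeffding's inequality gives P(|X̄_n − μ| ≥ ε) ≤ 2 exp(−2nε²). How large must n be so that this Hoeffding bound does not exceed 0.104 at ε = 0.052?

547

Require 2·exp(−2nε²) ≤ 0.104, i.e. 2nε² ≥ ln(2/0.104) = 2.956512.
So n ≥ 2.956512 / (2·0.052²) = 546.692.
The smallest integer n is 547.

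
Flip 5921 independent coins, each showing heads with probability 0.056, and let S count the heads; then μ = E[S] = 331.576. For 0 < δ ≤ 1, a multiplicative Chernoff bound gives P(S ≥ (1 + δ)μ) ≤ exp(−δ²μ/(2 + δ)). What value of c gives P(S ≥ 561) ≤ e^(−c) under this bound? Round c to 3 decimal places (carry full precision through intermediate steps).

58.970

Write 561 = (1 + δ)μ, so δ = 561/331.576 − 1 = 0.6919198…
Then the exponent is δ²μ/(2 + δ) = (561 − μ)² / (μ·(2 + δ)) = 58.970185.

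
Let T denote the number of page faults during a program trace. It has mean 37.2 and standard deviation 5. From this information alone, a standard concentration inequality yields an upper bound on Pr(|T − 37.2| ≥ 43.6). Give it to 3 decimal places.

0.013

Mean and variance are known, so Chebyshev's inequality applies.
Chebyshev: Pr(|T − μ| ≥ t) ≤ Var(T)/t².
Var(T) = σ² = 5² = 25.
Bound = 25 / 1900.96 = 0.0132.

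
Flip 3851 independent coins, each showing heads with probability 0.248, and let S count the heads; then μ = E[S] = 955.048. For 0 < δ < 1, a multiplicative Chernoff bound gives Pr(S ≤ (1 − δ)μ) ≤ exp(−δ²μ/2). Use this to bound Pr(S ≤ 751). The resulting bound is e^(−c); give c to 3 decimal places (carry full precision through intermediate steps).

21.798

Write 751 = (1 − δ)μ, so δ = 1 − 751/955.048 = 0.2136521…
Then the exponent is δ²μ/2 = (μ − 751)²/(2μ) = 21.797641.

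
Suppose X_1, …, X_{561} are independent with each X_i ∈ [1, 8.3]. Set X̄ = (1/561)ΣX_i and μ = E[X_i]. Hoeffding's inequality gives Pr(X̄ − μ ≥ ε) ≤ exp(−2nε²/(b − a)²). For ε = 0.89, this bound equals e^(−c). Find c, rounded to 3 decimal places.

16.677

c = 2nε²/(b − a)² = 2·561·0.89² / 7.3² = 16.6774.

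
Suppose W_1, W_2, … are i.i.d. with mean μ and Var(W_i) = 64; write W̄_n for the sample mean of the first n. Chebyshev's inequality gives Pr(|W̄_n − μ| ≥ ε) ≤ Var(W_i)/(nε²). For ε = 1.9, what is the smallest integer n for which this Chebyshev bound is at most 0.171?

104

Require 64/(n·1.9²) ≤ 0.171, i.e. n ≥ 64/(0.171·1.9²) = 103.676.
The smallest integer n is 104.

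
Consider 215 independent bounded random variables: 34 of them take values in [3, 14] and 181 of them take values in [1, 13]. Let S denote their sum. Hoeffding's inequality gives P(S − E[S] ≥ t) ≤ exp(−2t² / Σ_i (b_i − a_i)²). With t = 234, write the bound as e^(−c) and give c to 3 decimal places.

3.629

Σ(b_i − a_i)² = 34·11² + 181·12² = 30178.
c = 2t² / 30178 = 2·234² / 30178 = 3.6289.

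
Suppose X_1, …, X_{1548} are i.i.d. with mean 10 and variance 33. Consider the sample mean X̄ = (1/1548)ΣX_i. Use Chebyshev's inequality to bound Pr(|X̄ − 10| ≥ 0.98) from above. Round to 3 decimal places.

Var(X̄) = Var(X_i)/n = 33/1548 = 0.021318.
Chebyshev: Pr(|X̄ − 10| ≥ 0.98) ≤ Var(X̄)/(0.98)² = 33/(1548·0.98²) = 0.0222.

0.022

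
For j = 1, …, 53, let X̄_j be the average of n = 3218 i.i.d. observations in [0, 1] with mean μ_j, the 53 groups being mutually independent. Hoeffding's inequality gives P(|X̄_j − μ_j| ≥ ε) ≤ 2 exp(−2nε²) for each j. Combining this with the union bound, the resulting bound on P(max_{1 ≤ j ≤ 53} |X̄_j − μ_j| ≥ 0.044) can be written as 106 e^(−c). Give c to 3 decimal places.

12.460

Union bound over the 53 events: P(max_{1 ≤ j ≤ 53} |X̄_j − μ_j| ≥ 0.044) ≤ 53·2·exp(−2nε²) = 106 exp(−2·3218·0.044²).
So c = 2·3218·0.044² = 12.4601.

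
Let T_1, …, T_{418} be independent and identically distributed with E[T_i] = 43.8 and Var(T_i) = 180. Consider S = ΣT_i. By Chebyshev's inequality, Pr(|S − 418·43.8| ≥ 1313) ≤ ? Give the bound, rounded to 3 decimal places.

0.044

Var(S) = n·Var(T_i) = 418·180 = 75240.
Chebyshev: Pr(|S − 418·43.8| ≥ 1313) ≤ Var(S)/1313² = 75240/1723969 = 0.0436.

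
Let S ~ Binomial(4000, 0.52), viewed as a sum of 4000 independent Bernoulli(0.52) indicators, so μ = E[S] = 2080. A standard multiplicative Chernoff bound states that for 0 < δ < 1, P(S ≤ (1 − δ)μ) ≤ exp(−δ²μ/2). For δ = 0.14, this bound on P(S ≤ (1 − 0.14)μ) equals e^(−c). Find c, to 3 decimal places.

c = δ²μ/2 = 0.14²·2080/2 = 20.3840.

20.384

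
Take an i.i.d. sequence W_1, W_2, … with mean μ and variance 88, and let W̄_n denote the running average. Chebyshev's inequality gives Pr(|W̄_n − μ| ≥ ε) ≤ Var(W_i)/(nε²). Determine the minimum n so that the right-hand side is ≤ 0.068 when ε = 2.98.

Require 88/(n·2.98²) ≤ 0.068, i.e. n ≥ 88/(0.068·2.98²) = 145.727.
The smallest integer n is 146.

146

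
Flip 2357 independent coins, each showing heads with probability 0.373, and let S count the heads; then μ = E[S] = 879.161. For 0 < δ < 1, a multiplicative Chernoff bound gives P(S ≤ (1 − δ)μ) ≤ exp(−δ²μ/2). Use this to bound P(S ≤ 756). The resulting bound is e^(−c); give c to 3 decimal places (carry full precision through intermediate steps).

8.627

Write 756 = (1 − δ)μ, so δ = 1 − 756/879.161 = 0.1400892…
Then the exponent is δ²μ/2 = (μ − 756)²/(2μ) = 8.626766.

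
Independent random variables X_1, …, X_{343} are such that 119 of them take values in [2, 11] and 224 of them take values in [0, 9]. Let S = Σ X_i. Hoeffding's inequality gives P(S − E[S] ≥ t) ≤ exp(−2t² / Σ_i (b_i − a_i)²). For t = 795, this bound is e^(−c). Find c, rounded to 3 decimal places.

Σ(b_i − a_i)² = 119·9² + 224·9² = 27783.
c = 2t² / 27783 = 2·795² / 27783 = 45.4972.

45.497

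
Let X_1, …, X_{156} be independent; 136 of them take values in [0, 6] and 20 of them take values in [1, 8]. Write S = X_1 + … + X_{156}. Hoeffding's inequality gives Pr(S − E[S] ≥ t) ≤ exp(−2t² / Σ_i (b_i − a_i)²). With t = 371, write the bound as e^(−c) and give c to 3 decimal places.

46.849

Σ(b_i − a_i)² = 136·6² + 20·7² = 5876.
c = 2t² / 5876 = 2·371² / 5876 = 46.8485.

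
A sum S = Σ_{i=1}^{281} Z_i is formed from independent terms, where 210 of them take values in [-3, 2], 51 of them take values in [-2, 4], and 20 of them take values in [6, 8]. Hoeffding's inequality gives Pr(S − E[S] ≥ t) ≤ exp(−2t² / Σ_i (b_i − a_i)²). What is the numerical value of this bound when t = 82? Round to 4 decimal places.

0.1531

Σ(b_i − a_i)² = 210·5² + 51·6² + 20·2² = 7166.
Exponent = 2·82² / 7166 = 1.87664.
Bound = exp(−1.87664) = 0.15310.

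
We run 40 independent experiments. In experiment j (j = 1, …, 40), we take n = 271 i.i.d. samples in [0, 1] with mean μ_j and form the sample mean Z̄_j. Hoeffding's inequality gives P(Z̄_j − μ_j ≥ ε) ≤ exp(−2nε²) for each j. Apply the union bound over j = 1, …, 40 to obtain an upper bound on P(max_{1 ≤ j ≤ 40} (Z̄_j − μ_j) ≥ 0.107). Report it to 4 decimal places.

Per-experiment Hoeffding bound: exp(−2·271·0.107²) = exp(−6.20536) = 0.0020186.
Union bound over 40 events: 40·0.0020186 = 0.08074.

0.0807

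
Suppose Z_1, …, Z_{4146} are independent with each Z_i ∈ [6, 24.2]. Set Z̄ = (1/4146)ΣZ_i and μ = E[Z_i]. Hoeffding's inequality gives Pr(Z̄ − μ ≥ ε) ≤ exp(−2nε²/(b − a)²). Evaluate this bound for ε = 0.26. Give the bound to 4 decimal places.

Exponent: 2nε²/(b − a)² = 2·4146·0.26² / 18.2² = 1.69224.
Bound = exp(−1.69224) = 0.18411.

0.1841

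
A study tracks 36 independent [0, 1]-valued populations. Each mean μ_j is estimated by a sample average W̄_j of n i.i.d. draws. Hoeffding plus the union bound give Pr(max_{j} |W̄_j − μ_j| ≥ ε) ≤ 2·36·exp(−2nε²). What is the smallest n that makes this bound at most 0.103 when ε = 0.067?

Need 2·36·exp(−2nε²) ≤ 0.103, i.e. exp(−2nε²) ≤ 0.103/72.
So 2nε² ≥ ln(72/0.103) = 6.549692.
Hence n ≥ 6.549692/(2·0.067²) = 729.527.
The smallest integer n is 730.

730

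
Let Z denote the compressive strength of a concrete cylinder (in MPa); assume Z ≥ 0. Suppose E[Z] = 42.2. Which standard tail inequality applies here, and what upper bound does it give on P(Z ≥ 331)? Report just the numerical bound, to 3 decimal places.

0.127

Only the mean of a non-negative variable is known, so Markov's inequality is the applicable tail bound.
Markov's inequality: for a non-negative random variable, P(Z ≥ a) ≤ E[Z]/a.
Here E[Z] = 42.2 and a = 331, so the bound is 42.2/331 = 0.1275.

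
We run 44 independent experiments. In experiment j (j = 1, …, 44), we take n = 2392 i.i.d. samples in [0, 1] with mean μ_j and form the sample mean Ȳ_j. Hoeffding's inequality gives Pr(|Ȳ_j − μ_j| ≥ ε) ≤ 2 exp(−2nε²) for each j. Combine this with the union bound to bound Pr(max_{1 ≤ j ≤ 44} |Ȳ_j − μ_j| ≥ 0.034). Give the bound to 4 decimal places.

0.3489

Per-experiment Hoeffding bound: 2·exp(−2·2392·0.034²) = 2·exp(−5.53030) = 0.0079296.
Union bound over 44 events: 44·0.0079296 = 0.34890.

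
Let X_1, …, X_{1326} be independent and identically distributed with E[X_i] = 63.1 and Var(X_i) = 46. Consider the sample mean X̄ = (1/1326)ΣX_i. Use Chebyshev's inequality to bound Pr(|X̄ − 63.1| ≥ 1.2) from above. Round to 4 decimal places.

Var(X̄) = Var(X_i)/n = 46/1326 = 0.034691.
Chebyshev: Pr(|X̄ − 63.1| ≥ 1.2) ≤ Var(X̄)/(1.2)² = 46/(1326·1.2²) = 0.0241.

0.0241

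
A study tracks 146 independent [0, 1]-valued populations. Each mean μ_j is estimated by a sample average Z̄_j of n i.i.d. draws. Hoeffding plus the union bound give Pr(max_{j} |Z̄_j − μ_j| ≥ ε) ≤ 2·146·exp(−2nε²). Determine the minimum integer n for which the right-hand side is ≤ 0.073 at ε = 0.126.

262

Need 2·146·exp(−2nε²) ≤ 0.073, i.e. exp(−2nε²) ≤ 0.073/292.
So 2nε² ≥ ln(292/0.073) = 8.294050.
Hence n ≥ 8.294050/(2·0.126²) = 261.213.
The smallest integer n is 262.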